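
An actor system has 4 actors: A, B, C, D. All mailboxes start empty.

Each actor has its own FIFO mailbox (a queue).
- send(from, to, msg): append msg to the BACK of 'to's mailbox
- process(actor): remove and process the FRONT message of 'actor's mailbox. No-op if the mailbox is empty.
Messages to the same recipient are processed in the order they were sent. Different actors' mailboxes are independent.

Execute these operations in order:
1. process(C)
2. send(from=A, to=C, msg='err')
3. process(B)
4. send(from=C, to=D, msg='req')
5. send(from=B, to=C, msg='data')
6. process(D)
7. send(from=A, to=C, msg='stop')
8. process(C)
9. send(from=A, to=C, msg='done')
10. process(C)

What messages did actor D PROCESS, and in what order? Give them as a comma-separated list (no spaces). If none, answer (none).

After 1 (process(C)): A:[] B:[] C:[] D:[]
After 2 (send(from=A, to=C, msg='err')): A:[] B:[] C:[err] D:[]
After 3 (process(B)): A:[] B:[] C:[err] D:[]
After 4 (send(from=C, to=D, msg='req')): A:[] B:[] C:[err] D:[req]
After 5 (send(from=B, to=C, msg='data')): A:[] B:[] C:[err,data] D:[req]
After 6 (process(D)): A:[] B:[] C:[err,data] D:[]
After 7 (send(from=A, to=C, msg='stop')): A:[] B:[] C:[err,data,stop] D:[]
After 8 (process(C)): A:[] B:[] C:[data,stop] D:[]
After 9 (send(from=A, to=C, msg='done')): A:[] B:[] C:[data,stop,done] D:[]
After 10 (process(C)): A:[] B:[] C:[stop,done] D:[]

Answer: req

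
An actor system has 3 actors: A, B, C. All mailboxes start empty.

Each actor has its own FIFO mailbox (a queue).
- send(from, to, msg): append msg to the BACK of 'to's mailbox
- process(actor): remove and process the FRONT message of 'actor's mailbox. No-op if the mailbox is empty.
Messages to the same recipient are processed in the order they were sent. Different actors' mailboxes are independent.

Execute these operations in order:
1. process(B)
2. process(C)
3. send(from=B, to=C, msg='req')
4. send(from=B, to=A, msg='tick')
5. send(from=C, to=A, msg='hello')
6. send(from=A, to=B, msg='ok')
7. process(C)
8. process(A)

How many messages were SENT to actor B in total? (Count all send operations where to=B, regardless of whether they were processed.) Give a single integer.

After 1 (process(B)): A:[] B:[] C:[]
After 2 (process(C)): A:[] B:[] C:[]
After 3 (send(from=B, to=C, msg='req')): A:[] B:[] C:[req]
After 4 (send(from=B, to=A, msg='tick')): A:[tick] B:[] C:[req]
After 5 (send(from=C, to=A, msg='hello')): A:[tick,hello] B:[] C:[req]
After 6 (send(from=A, to=B, msg='ok')): A:[tick,hello] B:[ok] C:[req]
After 7 (process(C)): A:[tick,hello] B:[ok] C:[]
After 8 (process(A)): A:[hello] B:[ok] C:[]

Answer: 1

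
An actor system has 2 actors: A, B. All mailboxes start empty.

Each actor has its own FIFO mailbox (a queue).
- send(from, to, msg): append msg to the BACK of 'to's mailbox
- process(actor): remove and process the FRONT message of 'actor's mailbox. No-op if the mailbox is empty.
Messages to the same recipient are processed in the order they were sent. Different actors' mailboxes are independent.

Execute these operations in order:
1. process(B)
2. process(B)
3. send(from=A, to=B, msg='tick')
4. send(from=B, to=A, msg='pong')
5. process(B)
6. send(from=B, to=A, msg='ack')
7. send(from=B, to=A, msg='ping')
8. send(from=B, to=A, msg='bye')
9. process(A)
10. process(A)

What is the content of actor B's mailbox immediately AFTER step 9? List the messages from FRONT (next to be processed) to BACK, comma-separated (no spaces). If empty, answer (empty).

After 1 (process(B)): A:[] B:[]
After 2 (process(B)): A:[] B:[]
After 3 (send(from=A, to=B, msg='tick')): A:[] B:[tick]
After 4 (send(from=B, to=A, msg='pong')): A:[pong] B:[tick]
After 5 (process(B)): A:[pong] B:[]
After 6 (send(from=B, to=A, msg='ack')): A:[pong,ack] B:[]
After 7 (send(from=B, to=A, msg='ping')): A:[pong,ack,ping] B:[]
After 8 (send(from=B, to=A, msg='bye')): A:[pong,ack,ping,bye] B:[]
After 9 (process(A)): A:[ack,ping,bye] B:[]

(empty)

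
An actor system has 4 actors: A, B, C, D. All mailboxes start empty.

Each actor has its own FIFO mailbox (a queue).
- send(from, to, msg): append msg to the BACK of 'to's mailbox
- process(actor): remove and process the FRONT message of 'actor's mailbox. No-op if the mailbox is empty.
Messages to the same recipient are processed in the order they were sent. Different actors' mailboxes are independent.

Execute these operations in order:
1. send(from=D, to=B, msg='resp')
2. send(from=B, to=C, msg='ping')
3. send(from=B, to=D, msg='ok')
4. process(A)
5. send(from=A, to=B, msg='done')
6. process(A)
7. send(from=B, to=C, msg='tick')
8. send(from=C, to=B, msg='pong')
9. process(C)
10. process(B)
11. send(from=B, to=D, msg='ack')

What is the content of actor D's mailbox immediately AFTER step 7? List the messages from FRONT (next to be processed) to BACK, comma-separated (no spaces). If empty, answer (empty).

After 1 (send(from=D, to=B, msg='resp')): A:[] B:[resp] C:[] D:[]
After 2 (send(from=B, to=C, msg='ping')): A:[] B:[resp] C:[ping] D:[]
After 3 (send(from=B, to=D, msg='ok')): A:[] B:[resp] C:[ping] D:[ok]
After 4 (process(A)): A:[] B:[resp] C:[ping] D:[ok]
After 5 (send(from=A, to=B, msg='done')): A:[] B:[resp,done] C:[ping] D:[ok]
After 6 (process(A)): A:[] B:[resp,done] C:[ping] D:[ok]
After 7 (send(from=B, to=C, msg='tick')): A:[] B:[resp,done] C:[ping,tick] D:[ok]

ok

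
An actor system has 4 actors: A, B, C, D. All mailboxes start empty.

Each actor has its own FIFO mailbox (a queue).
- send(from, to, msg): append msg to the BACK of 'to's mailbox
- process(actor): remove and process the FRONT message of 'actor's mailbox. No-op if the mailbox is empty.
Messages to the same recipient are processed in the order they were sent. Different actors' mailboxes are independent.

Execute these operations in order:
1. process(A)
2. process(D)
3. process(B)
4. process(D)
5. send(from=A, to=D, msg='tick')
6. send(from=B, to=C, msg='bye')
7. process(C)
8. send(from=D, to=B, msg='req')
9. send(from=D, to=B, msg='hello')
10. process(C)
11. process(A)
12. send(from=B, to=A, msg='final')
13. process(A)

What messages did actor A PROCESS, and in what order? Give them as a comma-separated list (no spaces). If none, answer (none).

After 1 (process(A)): A:[] B:[] C:[] D:[]
After 2 (process(D)): A:[] B:[] C:[] D:[]
After 3 (process(B)): A:[] B:[] C:[] D:[]
After 4 (process(D)): A:[] B:[] C:[] D:[]
After 5 (send(from=A, to=D, msg='tick')): A:[] B:[] C:[] D:[tick]
After 6 (send(from=B, to=C, msg='bye')): A:[] B:[] C:[bye] D:[tick]
After 7 (process(C)): A:[] B:[] C:[] D:[tick]
After 8 (send(from=D, to=B, msg='req')): A:[] B:[req] C:[] D:[tick]
After 9 (send(from=D, to=B, msg='hello')): A:[] B:[req,hello] C:[] D:[tick]
After 10 (process(C)): A:[] B:[req,hello] C:[] D:[tick]
After 11 (process(A)): A:[] B:[req,hello] C:[] D:[tick]
After 12 (send(from=B, to=A, msg='final')): A:[final] B:[req,hello] C:[] D:[tick]
After 13 (process(A)): A:[] B:[req,hello] C:[] D:[tick]

Answer: final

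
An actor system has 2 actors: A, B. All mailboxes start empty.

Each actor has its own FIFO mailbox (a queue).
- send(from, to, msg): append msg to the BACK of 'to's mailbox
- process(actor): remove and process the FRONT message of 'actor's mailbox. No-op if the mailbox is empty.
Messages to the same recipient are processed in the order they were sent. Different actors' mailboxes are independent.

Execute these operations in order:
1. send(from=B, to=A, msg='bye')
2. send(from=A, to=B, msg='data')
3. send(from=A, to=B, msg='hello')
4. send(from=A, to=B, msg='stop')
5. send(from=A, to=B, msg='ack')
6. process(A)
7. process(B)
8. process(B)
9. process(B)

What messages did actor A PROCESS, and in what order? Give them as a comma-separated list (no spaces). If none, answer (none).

Answer: bye

Derivation:
After 1 (send(from=B, to=A, msg='bye')): A:[bye] B:[]
After 2 (send(from=A, to=B, msg='data')): A:[bye] B:[data]
After 3 (send(from=A, to=B, msg='hello')): A:[bye] B:[data,hello]
After 4 (send(from=A, to=B, msg='stop')): A:[bye] B:[data,hello,stop]
After 5 (send(from=A, to=B, msg='ack')): A:[bye] B:[data,hello,stop,ack]
After 6 (process(A)): A:[] B:[data,hello,stop,ack]
After 7 (process(B)): A:[] B:[hello,stop,ack]
After 8 (process(B)): A:[] B:[stop,ack]
After 9 (process(B)): A:[] B:[ack]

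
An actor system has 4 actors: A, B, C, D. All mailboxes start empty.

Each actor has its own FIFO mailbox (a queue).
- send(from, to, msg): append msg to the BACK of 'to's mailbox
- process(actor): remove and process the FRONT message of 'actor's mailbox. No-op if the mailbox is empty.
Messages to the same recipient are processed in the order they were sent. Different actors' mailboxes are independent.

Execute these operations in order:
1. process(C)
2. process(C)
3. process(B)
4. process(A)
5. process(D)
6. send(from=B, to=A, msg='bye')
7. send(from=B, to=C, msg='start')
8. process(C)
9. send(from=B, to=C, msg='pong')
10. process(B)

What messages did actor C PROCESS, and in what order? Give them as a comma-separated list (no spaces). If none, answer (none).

Answer: start

Derivation:
After 1 (process(C)): A:[] B:[] C:[] D:[]
After 2 (process(C)): A:[] B:[] C:[] D:[]
After 3 (process(B)): A:[] B:[] C:[] D:[]
After 4 (process(A)): A:[] B:[] C:[] D:[]
After 5 (process(D)): A:[] B:[] C:[] D:[]
After 6 (send(from=B, to=A, msg='bye')): A:[bye] B:[] C:[] D:[]
After 7 (send(from=B, to=C, msg='start')): A:[bye] B:[] C:[start] D:[]
After 8 (process(C)): A:[bye] B:[] C:[] D:[]
After 9 (send(from=B, to=C, msg='pong')): A:[bye] B:[] C:[pong] D:[]
After 10 (process(B)): A:[bye] B:[] C:[pong] D:[]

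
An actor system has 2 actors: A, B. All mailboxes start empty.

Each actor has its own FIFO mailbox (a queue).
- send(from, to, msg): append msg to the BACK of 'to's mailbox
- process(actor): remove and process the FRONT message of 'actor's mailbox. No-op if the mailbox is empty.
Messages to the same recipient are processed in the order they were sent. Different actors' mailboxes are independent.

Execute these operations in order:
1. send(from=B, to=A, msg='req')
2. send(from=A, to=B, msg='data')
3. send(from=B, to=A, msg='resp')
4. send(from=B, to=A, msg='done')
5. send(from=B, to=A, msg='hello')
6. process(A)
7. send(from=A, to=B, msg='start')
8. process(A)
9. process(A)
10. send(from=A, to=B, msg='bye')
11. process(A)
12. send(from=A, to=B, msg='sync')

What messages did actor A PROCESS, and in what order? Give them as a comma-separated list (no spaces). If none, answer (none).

After 1 (send(from=B, to=A, msg='req')): A:[req] B:[]
After 2 (send(from=A, to=B, msg='data')): A:[req] B:[data]
After 3 (send(from=B, to=A, msg='resp')): A:[req,resp] B:[data]
After 4 (send(from=B, to=A, msg='done')): A:[req,resp,done] B:[data]
After 5 (send(from=B, to=A, msg='hello')): A:[req,resp,done,hello] B:[data]
After 6 (process(A)): A:[resp,done,hello] B:[data]
After 7 (send(from=A, to=B, msg='start')): A:[resp,done,hello] B:[data,start]
After 8 (process(A)): A:[done,hello] B:[data,start]
After 9 (process(A)): A:[hello] B:[data,start]
After 10 (send(from=A, to=B, msg='bye')): A:[hello] B:[data,start,bye]
After 11 (process(A)): A:[] B:[data,start,bye]
After 12 (send(from=A, to=B, msg='sync')): A:[] B:[data,start,bye,sync]

Answer: req,resp,done,hello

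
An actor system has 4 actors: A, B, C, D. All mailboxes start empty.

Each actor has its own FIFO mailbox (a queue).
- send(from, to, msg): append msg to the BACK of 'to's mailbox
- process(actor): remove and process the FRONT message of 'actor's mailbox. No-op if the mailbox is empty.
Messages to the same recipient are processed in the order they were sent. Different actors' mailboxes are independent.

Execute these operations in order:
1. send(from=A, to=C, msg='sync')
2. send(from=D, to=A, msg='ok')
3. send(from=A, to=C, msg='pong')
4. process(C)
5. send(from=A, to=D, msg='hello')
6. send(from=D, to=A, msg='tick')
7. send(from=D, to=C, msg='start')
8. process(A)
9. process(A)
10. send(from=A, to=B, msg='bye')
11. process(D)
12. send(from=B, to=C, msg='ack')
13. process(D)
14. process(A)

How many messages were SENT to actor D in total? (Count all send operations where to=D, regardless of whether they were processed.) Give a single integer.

Answer: 1

Derivation:
After 1 (send(from=A, to=C, msg='sync')): A:[] B:[] C:[sync] D:[]
After 2 (send(from=D, to=A, msg='ok')): A:[ok] B:[] C:[sync] D:[]
After 3 (send(from=A, to=C, msg='pong')): A:[ok] B:[] C:[sync,pong] D:[]
After 4 (process(C)): A:[ok] B:[] C:[pong] D:[]
After 5 (send(from=A, to=D, msg='hello')): A:[ok] B:[] C:[pong] D:[hello]
After 6 (send(from=D, to=A, msg='tick')): A:[ok,tick] B:[] C:[pong] D:[hello]
After 7 (send(from=D, to=C, msg='start')): A:[ok,tick] B:[] C:[pong,start] D:[hello]
After 8 (process(A)): A:[tick] B:[] C:[pong,start] D:[hello]
After 9 (process(A)): A:[] B:[] C:[pong,start] D:[hello]
After 10 (send(from=A, to=B, msg='bye')): A:[] B:[bye] C:[pong,start] D:[hello]
After 11 (process(D)): A:[] B:[bye] C:[pong,start] D:[]
After 12 (send(from=B, to=C, msg='ack')): A:[] B:[bye] C:[pong,start,ack] D:[]
After 13 (process(D)): A:[] B:[bye] C:[pong,start,ack] D:[]
After 14 (process(A)): A:[] B:[bye] C:[pong,start,ack] D:[]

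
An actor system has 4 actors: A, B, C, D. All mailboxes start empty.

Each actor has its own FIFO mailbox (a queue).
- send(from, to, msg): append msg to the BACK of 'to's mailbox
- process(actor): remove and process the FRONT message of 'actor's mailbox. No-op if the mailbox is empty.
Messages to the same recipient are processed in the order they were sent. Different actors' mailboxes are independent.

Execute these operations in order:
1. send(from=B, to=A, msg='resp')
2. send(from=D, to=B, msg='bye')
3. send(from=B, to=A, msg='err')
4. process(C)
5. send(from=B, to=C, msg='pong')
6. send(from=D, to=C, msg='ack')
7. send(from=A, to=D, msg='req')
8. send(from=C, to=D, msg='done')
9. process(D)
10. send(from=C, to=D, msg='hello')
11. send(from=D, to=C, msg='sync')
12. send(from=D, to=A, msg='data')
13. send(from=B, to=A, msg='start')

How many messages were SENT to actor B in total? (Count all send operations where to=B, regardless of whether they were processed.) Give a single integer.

After 1 (send(from=B, to=A, msg='resp')): A:[resp] B:[] C:[] D:[]
After 2 (send(from=D, to=B, msg='bye')): A:[resp] B:[bye] C:[] D:[]
After 3 (send(from=B, to=A, msg='err')): A:[resp,err] B:[bye] C:[] D:[]
After 4 (process(C)): A:[resp,err] B:[bye] C:[] D:[]
After 5 (send(from=B, to=C, msg='pong')): A:[resp,err] B:[bye] C:[pong] D:[]
After 6 (send(from=D, to=C, msg='ack')): A:[resp,err] B:[bye] C:[pong,ack] D:[]
After 7 (send(from=A, to=D, msg='req')): A:[resp,err] B:[bye] C:[pong,ack] D:[req]
After 8 (send(from=C, to=D, msg='done')): A:[resp,err] B:[bye] C:[pong,ack] D:[req,done]
After 9 (process(D)): A:[resp,err] B:[bye] C:[pong,ack] D:[done]
After 10 (send(from=C, to=D, msg='hello')): A:[resp,err] B:[bye] C:[pong,ack] D:[done,hello]
After 11 (send(from=D, to=C, msg='sync')): A:[resp,err] B:[bye] C:[pong,ack,sync] D:[done,hello]
After 12 (send(from=D, to=A, msg='data')): A:[resp,err,data] B:[bye] C:[pong,ack,sync] D:[done,hello]
After 13 (send(from=B, to=A, msg='start')): A:[resp,err,data,start] B:[bye] C:[pong,ack,sync] D:[done,hello]

Answer: 1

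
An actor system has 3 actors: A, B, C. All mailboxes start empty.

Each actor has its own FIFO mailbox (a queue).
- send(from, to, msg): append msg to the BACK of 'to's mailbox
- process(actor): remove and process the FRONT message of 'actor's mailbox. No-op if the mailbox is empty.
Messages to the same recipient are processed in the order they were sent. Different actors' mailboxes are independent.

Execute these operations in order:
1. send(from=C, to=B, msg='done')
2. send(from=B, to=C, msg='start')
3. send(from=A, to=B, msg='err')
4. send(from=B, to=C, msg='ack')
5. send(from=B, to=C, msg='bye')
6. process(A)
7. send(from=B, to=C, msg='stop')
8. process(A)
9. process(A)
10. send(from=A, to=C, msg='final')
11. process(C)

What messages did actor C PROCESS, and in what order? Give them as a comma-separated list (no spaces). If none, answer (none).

Answer: start

Derivation:
After 1 (send(from=C, to=B, msg='done')): A:[] B:[done] C:[]
After 2 (send(from=B, to=C, msg='start')): A:[] B:[done] C:[start]
After 3 (send(from=A, to=B, msg='err')): A:[] B:[done,err] C:[start]
After 4 (send(from=B, to=C, msg='ack')): A:[] B:[done,err] C:[start,ack]
After 5 (send(from=B, to=C, msg='bye')): A:[] B:[done,err] C:[start,ack,bye]
After 6 (process(A)): A:[] B:[done,err] C:[start,ack,bye]
After 7 (send(from=B, to=C, msg='stop')): A:[] B:[done,err] C:[start,ack,bye,stop]
After 8 (process(A)): A:[] B:[done,err] C:[start,ack,bye,stop]
After 9 (process(A)): A:[] B:[done,err] C:[start,ack,bye,stop]
After 10 (send(from=A, to=C, msg='final')): A:[] B:[done,err] C:[start,ack,bye,stop,final]
After 11 (process(C)): A:[] B:[done,err] C:[ack,bye,stop,final]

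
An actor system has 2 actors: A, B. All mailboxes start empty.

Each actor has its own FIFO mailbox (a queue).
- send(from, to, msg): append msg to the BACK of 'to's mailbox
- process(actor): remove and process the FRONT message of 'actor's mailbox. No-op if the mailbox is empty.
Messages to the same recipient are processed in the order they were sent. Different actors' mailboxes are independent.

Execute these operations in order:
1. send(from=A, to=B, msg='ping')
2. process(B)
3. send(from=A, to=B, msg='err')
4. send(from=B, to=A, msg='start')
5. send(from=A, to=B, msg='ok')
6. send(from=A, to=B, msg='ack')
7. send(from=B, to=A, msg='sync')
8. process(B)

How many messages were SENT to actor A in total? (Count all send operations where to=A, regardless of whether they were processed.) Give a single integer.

After 1 (send(from=A, to=B, msg='ping')): A:[] B:[ping]
After 2 (process(B)): A:[] B:[]
After 3 (send(from=A, to=B, msg='err')): A:[] B:[err]
After 4 (send(from=B, to=A, msg='start')): A:[start] B:[err]
After 5 (send(from=A, to=B, msg='ok')): A:[start] B:[err,ok]
After 6 (send(from=A, to=B, msg='ack')): A:[start] B:[err,ok,ack]
After 7 (send(from=B, to=A, msg='sync')): A:[start,sync] B:[err,ok,ack]
After 8 (process(B)): A:[start,sync] B:[ok,ack]

Answer: 2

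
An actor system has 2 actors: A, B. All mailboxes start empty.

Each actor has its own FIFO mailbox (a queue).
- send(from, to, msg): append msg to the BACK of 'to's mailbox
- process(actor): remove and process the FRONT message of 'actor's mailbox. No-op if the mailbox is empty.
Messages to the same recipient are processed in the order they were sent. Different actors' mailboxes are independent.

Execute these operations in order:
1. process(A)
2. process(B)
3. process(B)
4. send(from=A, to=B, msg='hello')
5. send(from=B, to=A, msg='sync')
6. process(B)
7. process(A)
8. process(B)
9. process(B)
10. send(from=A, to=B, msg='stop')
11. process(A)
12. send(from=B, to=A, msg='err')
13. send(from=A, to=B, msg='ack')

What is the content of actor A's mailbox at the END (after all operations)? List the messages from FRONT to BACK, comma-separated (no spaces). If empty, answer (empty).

Answer: err

Derivation:
After 1 (process(A)): A:[] B:[]
After 2 (process(B)): A:[] B:[]
After 3 (process(B)): A:[] B:[]
After 4 (send(from=A, to=B, msg='hello')): A:[] B:[hello]
After 5 (send(from=B, to=A, msg='sync')): A:[sync] B:[hello]
After 6 (process(B)): A:[sync] B:[]
After 7 (process(A)): A:[] B:[]
After 8 (process(B)): A:[] B:[]
After 9 (process(B)): A:[] B:[]
After 10 (send(from=A, to=B, msg='stop')): A:[] B:[stop]
After 11 (process(A)): A:[] B:[stop]
After 12 (send(from=B, to=A, msg='err')): A:[err] B:[stop]
After 13 (send(from=A, to=B, msg='ack')): A:[err] B:[stop,ack]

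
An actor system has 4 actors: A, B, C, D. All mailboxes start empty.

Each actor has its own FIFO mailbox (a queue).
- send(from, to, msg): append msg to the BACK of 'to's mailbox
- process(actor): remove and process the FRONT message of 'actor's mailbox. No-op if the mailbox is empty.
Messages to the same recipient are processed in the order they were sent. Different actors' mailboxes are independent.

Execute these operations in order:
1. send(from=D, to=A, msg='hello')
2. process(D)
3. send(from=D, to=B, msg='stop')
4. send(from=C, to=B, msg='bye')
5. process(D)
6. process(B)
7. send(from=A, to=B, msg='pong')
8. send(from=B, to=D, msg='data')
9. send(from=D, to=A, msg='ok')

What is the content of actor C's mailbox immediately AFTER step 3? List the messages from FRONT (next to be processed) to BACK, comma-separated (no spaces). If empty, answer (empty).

After 1 (send(from=D, to=A, msg='hello')): A:[hello] B:[] C:[] D:[]
After 2 (process(D)): A:[hello] B:[] C:[] D:[]
After 3 (send(from=D, to=B, msg='stop')): A:[hello] B:[stop] C:[] D:[]

(empty)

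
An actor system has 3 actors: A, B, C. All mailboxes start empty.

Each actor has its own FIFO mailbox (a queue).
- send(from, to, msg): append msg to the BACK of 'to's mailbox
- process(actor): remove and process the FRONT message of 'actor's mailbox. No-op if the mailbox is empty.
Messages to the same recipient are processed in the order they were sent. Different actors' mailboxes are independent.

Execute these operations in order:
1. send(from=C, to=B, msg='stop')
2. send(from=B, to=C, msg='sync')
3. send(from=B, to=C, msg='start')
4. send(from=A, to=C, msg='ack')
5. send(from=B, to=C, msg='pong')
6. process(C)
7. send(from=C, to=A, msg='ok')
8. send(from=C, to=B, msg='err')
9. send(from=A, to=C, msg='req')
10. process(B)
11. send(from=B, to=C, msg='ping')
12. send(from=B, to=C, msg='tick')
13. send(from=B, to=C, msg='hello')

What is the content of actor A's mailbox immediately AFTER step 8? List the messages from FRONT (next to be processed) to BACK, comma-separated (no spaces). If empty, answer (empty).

After 1 (send(from=C, to=B, msg='stop')): A:[] B:[stop] C:[]
After 2 (send(from=B, to=C, msg='sync')): A:[] B:[stop] C:[sync]
After 3 (send(from=B, to=C, msg='start')): A:[] B:[stop] C:[sync,start]
After 4 (send(from=A, to=C, msg='ack')): A:[] B:[stop] C:[sync,start,ack]
After 5 (send(from=B, to=C, msg='pong')): A:[] B:[stop] C:[sync,start,ack,pong]
After 6 (process(C)): A:[] B:[stop] C:[start,ack,pong]
After 7 (send(from=C, to=A, msg='ok')): A:[ok] B:[stop] C:[start,ack,pong]
After 8 (send(from=C, to=B, msg='err')): A:[ok] B:[stop,err] C:[start,ack,pong]

ok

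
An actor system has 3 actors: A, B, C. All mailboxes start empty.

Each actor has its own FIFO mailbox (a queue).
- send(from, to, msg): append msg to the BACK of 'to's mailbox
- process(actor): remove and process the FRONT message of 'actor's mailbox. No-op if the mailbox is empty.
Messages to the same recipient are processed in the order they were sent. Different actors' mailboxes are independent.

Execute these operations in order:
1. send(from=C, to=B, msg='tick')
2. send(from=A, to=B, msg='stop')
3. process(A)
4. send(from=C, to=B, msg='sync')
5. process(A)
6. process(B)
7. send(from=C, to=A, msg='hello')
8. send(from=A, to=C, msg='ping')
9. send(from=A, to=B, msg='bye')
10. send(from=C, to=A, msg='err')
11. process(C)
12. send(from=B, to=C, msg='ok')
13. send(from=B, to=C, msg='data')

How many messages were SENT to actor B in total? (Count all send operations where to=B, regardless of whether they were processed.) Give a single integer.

Answer: 4

Derivation:
After 1 (send(from=C, to=B, msg='tick')): A:[] B:[tick] C:[]
After 2 (send(from=A, to=B, msg='stop')): A:[] B:[tick,stop] C:[]
After 3 (process(A)): A:[] B:[tick,stop] C:[]
After 4 (send(from=C, to=B, msg='sync')): A:[] B:[tick,stop,sync] C:[]
After 5 (process(A)): A:[] B:[tick,stop,sync] C:[]
After 6 (process(B)): A:[] B:[stop,sync] C:[]
After 7 (send(from=C, to=A, msg='hello')): A:[hello] B:[stop,sync] C:[]
After 8 (send(from=A, to=C, msg='ping')): A:[hello] B:[stop,sync] C:[ping]
After 9 (send(from=A, to=B, msg='bye')): A:[hello] B:[stop,sync,bye] C:[ping]
After 10 (send(from=C, to=A, msg='err')): A:[hello,err] B:[stop,sync,bye] C:[ping]
After 11 (process(C)): A:[hello,err] B:[stop,sync,bye] C:[]
After 12 (send(from=B, to=C, msg='ok')): A:[hello,err] B:[stop,sync,bye] C:[ok]
After 13 (send(from=B, to=C, msg='data')): A:[hello,err] B:[stop,sync,bye] C:[ok,data]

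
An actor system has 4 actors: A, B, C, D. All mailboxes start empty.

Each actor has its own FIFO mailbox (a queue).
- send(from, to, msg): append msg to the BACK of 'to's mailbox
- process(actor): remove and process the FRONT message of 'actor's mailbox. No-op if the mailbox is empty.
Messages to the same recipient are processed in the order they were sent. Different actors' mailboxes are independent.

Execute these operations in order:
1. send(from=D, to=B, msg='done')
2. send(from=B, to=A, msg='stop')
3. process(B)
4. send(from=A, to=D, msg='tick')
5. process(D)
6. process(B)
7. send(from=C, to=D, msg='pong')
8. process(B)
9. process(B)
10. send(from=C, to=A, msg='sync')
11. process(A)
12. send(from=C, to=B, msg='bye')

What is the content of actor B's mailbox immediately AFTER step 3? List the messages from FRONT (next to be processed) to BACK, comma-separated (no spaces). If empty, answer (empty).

After 1 (send(from=D, to=B, msg='done')): A:[] B:[done] C:[] D:[]
After 2 (send(from=B, to=A, msg='stop')): A:[stop] B:[done] C:[] D:[]
After 3 (process(B)): A:[stop] B:[] C:[] D:[]

(empty)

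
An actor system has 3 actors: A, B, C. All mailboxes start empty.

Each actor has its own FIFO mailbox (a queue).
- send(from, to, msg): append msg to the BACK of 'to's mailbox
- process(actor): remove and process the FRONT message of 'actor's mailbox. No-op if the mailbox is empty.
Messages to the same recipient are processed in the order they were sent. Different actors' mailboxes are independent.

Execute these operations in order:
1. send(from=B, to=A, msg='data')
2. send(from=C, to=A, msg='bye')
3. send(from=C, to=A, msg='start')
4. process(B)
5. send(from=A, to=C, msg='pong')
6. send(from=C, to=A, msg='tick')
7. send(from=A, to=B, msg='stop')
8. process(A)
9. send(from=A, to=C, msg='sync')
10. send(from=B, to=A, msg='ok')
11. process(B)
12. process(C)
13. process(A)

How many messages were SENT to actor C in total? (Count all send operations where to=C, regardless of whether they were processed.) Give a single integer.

After 1 (send(from=B, to=A, msg='data')): A:[data] B:[] C:[]
After 2 (send(from=C, to=A, msg='bye')): A:[data,bye] B:[] C:[]
After 3 (send(from=C, to=A, msg='start')): A:[data,bye,start] B:[] C:[]
After 4 (process(B)): A:[data,bye,start] B:[] C:[]
After 5 (send(from=A, to=C, msg='pong')): A:[data,bye,start] B:[] C:[pong]
After 6 (send(from=C, to=A, msg='tick')): A:[data,bye,start,tick] B:[] C:[pong]
After 7 (send(from=A, to=B, msg='stop')): A:[data,bye,start,tick] B:[stop] C:[pong]
After 8 (process(A)): A:[bye,start,tick] B:[stop] C:[pong]
After 9 (send(from=A, to=C, msg='sync')): A:[bye,start,tick] B:[stop] C:[pong,sync]
After 10 (send(from=B, to=A, msg='ok')): A:[bye,start,tick,ok] B:[stop] C:[pong,sync]
After 11 (process(B)): A:[bye,start,tick,ok] B:[] C:[pong,sync]
After 12 (process(C)): A:[bye,start,tick,ok] B:[] C:[sync]
After 13 (process(A)): A:[start,tick,ok] B:[] C:[sync]

Answer: 2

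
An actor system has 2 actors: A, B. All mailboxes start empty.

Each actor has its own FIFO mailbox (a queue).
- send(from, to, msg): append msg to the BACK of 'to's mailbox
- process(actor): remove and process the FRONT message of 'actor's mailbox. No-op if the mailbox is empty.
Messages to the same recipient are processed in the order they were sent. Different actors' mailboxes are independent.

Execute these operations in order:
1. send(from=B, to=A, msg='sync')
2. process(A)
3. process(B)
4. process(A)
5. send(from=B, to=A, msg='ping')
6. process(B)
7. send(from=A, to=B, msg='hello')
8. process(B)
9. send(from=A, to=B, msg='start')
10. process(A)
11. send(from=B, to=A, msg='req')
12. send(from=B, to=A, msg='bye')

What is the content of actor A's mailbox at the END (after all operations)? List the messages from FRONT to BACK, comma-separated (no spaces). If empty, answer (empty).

After 1 (send(from=B, to=A, msg='sync')): A:[sync] B:[]
After 2 (process(A)): A:[] B:[]
After 3 (process(B)): A:[] B:[]
After 4 (process(A)): A:[] B:[]
After 5 (send(from=B, to=A, msg='ping')): A:[ping] B:[]
After 6 (process(B)): A:[ping] B:[]
After 7 (send(from=A, to=B, msg='hello')): A:[ping] B:[hello]
After 8 (process(B)): A:[ping] B:[]
After 9 (send(from=A, to=B, msg='start')): A:[ping] B:[start]
After 10 (process(A)): A:[] B:[start]
After 11 (send(from=B, to=A, msg='req')): A:[req] B:[start]
After 12 (send(from=B, to=A, msg='bye')): A:[req,bye] B:[start]

Answer: req,bye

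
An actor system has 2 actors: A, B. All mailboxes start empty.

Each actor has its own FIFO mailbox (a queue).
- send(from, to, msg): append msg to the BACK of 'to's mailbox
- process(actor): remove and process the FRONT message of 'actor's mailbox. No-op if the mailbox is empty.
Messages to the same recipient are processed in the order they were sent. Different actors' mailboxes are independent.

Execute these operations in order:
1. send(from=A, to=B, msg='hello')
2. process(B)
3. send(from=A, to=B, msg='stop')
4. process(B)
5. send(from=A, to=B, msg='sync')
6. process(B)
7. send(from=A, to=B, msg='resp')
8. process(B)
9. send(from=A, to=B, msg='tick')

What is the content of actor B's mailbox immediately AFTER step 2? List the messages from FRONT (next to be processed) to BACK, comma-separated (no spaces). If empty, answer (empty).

After 1 (send(from=A, to=B, msg='hello')): A:[] B:[hello]
After 2 (process(B)): A:[] B:[]

(empty)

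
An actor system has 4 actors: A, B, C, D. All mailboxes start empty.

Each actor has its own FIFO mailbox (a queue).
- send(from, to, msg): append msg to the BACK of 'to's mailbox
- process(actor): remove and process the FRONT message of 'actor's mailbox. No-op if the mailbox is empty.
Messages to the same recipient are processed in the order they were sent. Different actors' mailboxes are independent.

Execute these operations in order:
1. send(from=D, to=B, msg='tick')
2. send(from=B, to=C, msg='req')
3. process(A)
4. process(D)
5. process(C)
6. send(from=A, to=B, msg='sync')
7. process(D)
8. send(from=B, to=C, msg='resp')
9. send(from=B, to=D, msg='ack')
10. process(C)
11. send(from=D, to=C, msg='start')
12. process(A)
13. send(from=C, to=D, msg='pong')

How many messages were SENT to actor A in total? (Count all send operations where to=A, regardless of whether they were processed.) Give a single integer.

Answer: 0

Derivation:
After 1 (send(from=D, to=B, msg='tick')): A:[] B:[tick] C:[] D:[]
After 2 (send(from=B, to=C, msg='req')): A:[] B:[tick] C:[req] D:[]
After 3 (process(A)): A:[] B:[tick] C:[req] D:[]
After 4 (process(D)): A:[] B:[tick] C:[req] D:[]
After 5 (process(C)): A:[] B:[tick] C:[] D:[]
After 6 (send(from=A, to=B, msg='sync')): A:[] B:[tick,sync] C:[] D:[]
After 7 (process(D)): A:[] B:[tick,sync] C:[] D:[]
After 8 (send(from=B, to=C, msg='resp')): A:[] B:[tick,sync] C:[resp] D:[]
After 9 (send(from=B, to=D, msg='ack')): A:[] B:[tick,sync] C:[resp] D:[ack]
After 10 (process(C)): A:[] B:[tick,sync] C:[] D:[ack]
After 11 (send(from=D, to=C, msg='start')): A:[] B:[tick,sync] C:[start] D:[ack]
After 12 (process(A)): A:[] B:[tick,sync] C:[start] D:[ack]
After 13 (send(from=C, to=D, msg='pong')): A:[] B:[tick,sync] C:[start] D:[ack,pong]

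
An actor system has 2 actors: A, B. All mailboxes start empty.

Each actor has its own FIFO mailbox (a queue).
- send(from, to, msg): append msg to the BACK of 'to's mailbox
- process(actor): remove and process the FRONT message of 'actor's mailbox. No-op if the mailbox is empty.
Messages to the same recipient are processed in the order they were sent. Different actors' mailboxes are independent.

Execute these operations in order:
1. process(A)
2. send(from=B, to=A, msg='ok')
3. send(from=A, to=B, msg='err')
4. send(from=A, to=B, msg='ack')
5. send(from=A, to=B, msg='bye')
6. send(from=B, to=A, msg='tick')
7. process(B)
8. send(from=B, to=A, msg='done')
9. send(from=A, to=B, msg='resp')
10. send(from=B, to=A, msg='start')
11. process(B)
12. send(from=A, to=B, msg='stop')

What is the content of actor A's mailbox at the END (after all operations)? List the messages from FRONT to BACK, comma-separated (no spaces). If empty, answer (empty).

After 1 (process(A)): A:[] B:[]
After 2 (send(from=B, to=A, msg='ok')): A:[ok] B:[]
After 3 (send(from=A, to=B, msg='err')): A:[ok] B:[err]
After 4 (send(from=A, to=B, msg='ack')): A:[ok] B:[err,ack]
After 5 (send(from=A, to=B, msg='bye')): A:[ok] B:[err,ack,bye]
After 6 (send(from=B, to=A, msg='tick')): A:[ok,tick] B:[err,ack,bye]
After 7 (process(B)): A:[ok,tick] B:[ack,bye]
After 8 (send(from=B, to=A, msg='done')): A:[ok,tick,done] B:[ack,bye]
After 9 (send(from=A, to=B, msg='resp')): A:[ok,tick,done] B:[ack,bye,resp]
After 10 (send(from=B, to=A, msg='start')): A:[ok,tick,done,start] B:[ack,bye,resp]
After 11 (process(B)): A:[ok,tick,done,start] B:[bye,resp]
After 12 (send(from=A, to=B, msg='stop')): A:[ok,tick,done,start] B:[bye,resp,stop]

Answer: ok,tick,done,start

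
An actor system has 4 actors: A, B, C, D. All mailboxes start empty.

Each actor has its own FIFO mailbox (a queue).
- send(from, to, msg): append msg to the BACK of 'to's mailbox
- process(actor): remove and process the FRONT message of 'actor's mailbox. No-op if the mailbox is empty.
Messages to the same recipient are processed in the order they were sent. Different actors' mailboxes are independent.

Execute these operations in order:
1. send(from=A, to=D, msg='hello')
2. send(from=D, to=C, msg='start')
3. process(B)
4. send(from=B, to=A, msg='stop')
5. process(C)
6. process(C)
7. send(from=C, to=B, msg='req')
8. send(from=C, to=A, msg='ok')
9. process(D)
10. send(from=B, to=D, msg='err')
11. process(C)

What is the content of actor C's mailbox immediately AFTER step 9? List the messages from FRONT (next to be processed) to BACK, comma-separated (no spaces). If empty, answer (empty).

After 1 (send(from=A, to=D, msg='hello')): A:[] B:[] C:[] D:[hello]
After 2 (send(from=D, to=C, msg='start')): A:[] B:[] C:[start] D:[hello]
After 3 (process(B)): A:[] B:[] C:[start] D:[hello]
After 4 (send(from=B, to=A, msg='stop')): A:[stop] B:[] C:[start] D:[hello]
After 5 (process(C)): A:[stop] B:[] C:[] D:[hello]
After 6 (process(C)): A:[stop] B:[] C:[] D:[hello]
After 7 (send(from=C, to=B, msg='req')): A:[stop] B:[req] C:[] D:[hello]
After 8 (send(from=C, to=A, msg='ok')): A:[stop,ok] B:[req] C:[] D:[hello]
After 9 (process(D)): A:[stop,ok] B:[req] C:[] D:[]

(empty)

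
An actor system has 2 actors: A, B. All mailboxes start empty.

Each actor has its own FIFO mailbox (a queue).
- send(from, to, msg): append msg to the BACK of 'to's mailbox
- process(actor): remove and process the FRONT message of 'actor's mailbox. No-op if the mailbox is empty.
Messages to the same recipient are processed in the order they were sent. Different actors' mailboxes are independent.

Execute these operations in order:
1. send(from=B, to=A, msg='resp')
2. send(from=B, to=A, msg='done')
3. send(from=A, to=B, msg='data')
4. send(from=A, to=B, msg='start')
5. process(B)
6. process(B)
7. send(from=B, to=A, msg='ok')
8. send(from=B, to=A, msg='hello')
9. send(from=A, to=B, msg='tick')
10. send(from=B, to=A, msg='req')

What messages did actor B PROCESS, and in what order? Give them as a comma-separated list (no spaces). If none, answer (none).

After 1 (send(from=B, to=A, msg='resp')): A:[resp] B:[]
After 2 (send(from=B, to=A, msg='done')): A:[resp,done] B:[]
After 3 (send(from=A, to=B, msg='data')): A:[resp,done] B:[data]
After 4 (send(from=A, to=B, msg='start')): A:[resp,done] B:[data,start]
After 5 (process(B)): A:[resp,done] B:[start]
After 6 (process(B)): A:[resp,done] B:[]
After 7 (send(from=B, to=A, msg='ok')): A:[resp,done,ok] B:[]
After 8 (send(from=B, to=A, msg='hello')): A:[resp,done,ok,hello] B:[]
After 9 (send(from=A, to=B, msg='tick')): A:[resp,done,ok,hello] B:[tick]
After 10 (send(from=B, to=A, msg='req')): A:[resp,done,ok,hello,req] B:[tick]

Answer: data,start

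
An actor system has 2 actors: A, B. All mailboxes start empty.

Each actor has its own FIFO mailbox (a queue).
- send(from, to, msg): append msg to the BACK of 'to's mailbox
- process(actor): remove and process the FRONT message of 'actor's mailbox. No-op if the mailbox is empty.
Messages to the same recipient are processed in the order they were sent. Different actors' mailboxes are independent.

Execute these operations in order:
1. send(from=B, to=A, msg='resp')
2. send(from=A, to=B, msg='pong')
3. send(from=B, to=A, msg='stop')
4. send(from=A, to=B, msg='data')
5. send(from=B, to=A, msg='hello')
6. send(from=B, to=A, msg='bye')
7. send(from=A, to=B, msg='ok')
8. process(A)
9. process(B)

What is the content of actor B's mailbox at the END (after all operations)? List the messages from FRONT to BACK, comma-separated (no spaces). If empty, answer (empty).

After 1 (send(from=B, to=A, msg='resp')): A:[resp] B:[]
After 2 (send(from=A, to=B, msg='pong')): A:[resp] B:[pong]
After 3 (send(from=B, to=A, msg='stop')): A:[resp,stop] B:[pong]
After 4 (send(from=A, to=B, msg='data')): A:[resp,stop] B:[pong,data]
After 5 (send(from=B, to=A, msg='hello')): A:[resp,stop,hello] B:[pong,data]
After 6 (send(from=B, to=A, msg='bye')): A:[resp,stop,hello,bye] B:[pong,data]
After 7 (send(from=A, to=B, msg='ok')): A:[resp,stop,hello,bye] B:[pong,data,ok]
After 8 (process(A)): A:[stop,hello,bye] B:[pong,data,ok]
After 9 (process(B)): A:[stop,hello,bye] B:[data,ok]

Answer: data,ok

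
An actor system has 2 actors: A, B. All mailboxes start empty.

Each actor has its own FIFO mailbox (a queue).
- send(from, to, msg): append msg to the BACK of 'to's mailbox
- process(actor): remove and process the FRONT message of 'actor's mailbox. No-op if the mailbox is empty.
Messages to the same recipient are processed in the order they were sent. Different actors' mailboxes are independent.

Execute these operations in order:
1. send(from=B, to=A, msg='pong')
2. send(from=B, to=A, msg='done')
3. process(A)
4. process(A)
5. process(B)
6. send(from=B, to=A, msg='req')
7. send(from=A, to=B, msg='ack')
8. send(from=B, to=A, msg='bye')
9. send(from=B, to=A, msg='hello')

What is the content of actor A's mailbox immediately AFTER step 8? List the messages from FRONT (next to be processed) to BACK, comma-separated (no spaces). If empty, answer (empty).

After 1 (send(from=B, to=A, msg='pong')): A:[pong] B:[]
After 2 (send(from=B, to=A, msg='done')): A:[pong,done] B:[]
After 3 (process(A)): A:[done] B:[]
After 4 (process(A)): A:[] B:[]
After 5 (process(B)): A:[] B:[]
After 6 (send(from=B, to=A, msg='req')): A:[req] B:[]
After 7 (send(from=A, to=B, msg='ack')): A:[req] B:[ack]
After 8 (send(from=B, to=A, msg='bye')): A:[req,bye] B:[ack]

req,bye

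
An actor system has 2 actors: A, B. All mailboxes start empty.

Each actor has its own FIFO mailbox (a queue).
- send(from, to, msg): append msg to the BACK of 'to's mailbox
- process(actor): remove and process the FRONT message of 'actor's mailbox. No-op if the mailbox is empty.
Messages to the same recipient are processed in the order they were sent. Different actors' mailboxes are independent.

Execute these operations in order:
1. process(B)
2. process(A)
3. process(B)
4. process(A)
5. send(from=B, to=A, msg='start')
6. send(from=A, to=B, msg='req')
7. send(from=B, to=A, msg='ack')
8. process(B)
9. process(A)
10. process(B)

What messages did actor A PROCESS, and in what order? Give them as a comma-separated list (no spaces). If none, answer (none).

Answer: start

Derivation:
After 1 (process(B)): A:[] B:[]
After 2 (process(A)): A:[] B:[]
After 3 (process(B)): A:[] B:[]
After 4 (process(A)): A:[] B:[]
After 5 (send(from=B, to=A, msg='start')): A:[start] B:[]
After 6 (send(from=A, to=B, msg='req')): A:[start] B:[req]
After 7 (send(from=B, to=A, msg='ack')): A:[start,ack] B:[req]
After 8 (process(B)): A:[start,ack] B:[]
After 9 (process(A)): A:[ack] B:[]
After 10 (process(B)): A:[ack] B:[]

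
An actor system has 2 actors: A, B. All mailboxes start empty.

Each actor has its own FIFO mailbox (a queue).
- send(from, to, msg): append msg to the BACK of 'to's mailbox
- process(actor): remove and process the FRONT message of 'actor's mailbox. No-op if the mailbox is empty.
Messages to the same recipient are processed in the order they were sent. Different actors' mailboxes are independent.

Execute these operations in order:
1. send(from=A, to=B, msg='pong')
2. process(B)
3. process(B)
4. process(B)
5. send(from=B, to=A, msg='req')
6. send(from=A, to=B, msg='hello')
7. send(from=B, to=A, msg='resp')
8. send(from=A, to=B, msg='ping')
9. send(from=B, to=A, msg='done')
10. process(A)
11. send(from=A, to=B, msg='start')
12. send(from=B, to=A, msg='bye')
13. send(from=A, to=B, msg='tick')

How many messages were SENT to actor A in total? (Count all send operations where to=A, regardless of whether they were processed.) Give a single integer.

Answer: 4

Derivation:
After 1 (send(from=A, to=B, msg='pong')): A:[] B:[pong]
After 2 (process(B)): A:[] B:[]
After 3 (process(B)): A:[] B:[]
After 4 (process(B)): A:[] B:[]
After 5 (send(from=B, to=A, msg='req')): A:[req] B:[]
After 6 (send(from=A, to=B, msg='hello')): A:[req] B:[hello]
After 7 (send(from=B, to=A, msg='resp')): A:[req,resp] B:[hello]
After 8 (send(from=A, to=B, msg='ping')): A:[req,resp] B:[hello,ping]
After 9 (send(from=B, to=A, msg='done')): A:[req,resp,done] B:[hello,ping]
After 10 (process(A)): A:[resp,done] B:[hello,ping]
After 11 (send(from=A, to=B, msg='start')): A:[resp,done] B:[hello,ping,start]
After 12 (send(from=B, to=A, msg='bye')): A:[resp,done,bye] B:[hello,ping,start]
After 13 (send(from=A, to=B, msg='tick')): A:[resp,done,bye] B:[hello,ping,start,tick]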